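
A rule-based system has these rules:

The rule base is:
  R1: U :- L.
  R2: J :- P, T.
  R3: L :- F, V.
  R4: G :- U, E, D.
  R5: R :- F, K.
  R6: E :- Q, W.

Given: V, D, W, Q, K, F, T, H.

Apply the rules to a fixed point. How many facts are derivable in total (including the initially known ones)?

13

Round 1: R3 [L :- F, V.]; R5 [R :- F, K.]; R6 [E :- Q, W.]. New: L, R, E.
Round 2: R1 [U :- L.]. New: U.
Round 3: R4 [G :- U, E, D.]. New: G.
Closure: {D, E, F, G, H, K, L, Q, R, T, U, V, W} — 13 facts.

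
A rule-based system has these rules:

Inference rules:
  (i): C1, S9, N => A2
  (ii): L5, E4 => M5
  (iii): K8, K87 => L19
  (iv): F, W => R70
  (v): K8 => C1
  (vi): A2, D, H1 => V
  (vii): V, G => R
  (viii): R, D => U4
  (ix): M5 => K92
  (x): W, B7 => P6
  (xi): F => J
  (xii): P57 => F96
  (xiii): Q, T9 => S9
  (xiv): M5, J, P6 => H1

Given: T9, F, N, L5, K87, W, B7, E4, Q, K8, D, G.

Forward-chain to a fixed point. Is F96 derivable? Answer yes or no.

Round 1: (ii) [L5, E4 => M5]; (iii) [K8, K87 => L19]; (iv) [F, W => R70]; (v) [K8 => C1]; (x) [W, B7 => P6]; (xi) [F => J]; (xiii) [Q, T9 => S9]. New: M5, L19, R70, C1, P6, J, S9.
Round 2: (i) [C1, S9, N => A2]; (ix) [M5 => K92]; (xiv) [M5, J, P6 => H1]. New: A2, K92, H1.
Round 3: (vi) [A2, D, H1 => V]. New: V.
Round 4: (vii) [V, G => R]. New: R.
Round 5: (viii) [R, D => U4]. New: U4.
Fixed point reached. F96 is concluded only by (xii); (xii) needs P57 (never derived).

no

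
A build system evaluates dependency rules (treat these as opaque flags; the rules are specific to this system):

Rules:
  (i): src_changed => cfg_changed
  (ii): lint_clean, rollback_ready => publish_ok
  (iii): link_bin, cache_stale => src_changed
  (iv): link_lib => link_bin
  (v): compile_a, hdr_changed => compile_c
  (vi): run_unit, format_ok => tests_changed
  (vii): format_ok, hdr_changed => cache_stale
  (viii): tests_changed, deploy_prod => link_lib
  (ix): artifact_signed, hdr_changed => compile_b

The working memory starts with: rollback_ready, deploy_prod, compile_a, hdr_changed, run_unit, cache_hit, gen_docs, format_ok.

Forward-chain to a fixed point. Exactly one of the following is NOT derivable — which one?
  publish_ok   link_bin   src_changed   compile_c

publish_ok

Round 1: (v) [compile_a, hdr_changed => compile_c]; (vi) [run_unit, format_ok => tests_changed]; (vii) [format_ok, hdr_changed => cache_stale]. New: compile_c, tests_changed, cache_stale.
Round 2: (viii) [tests_changed, deploy_prod => link_lib]. New: link_lib.
Round 3: (iv) [link_lib => link_bin]. New: link_bin.
Round 4: (iii) [link_bin, cache_stale => src_changed]. New: src_changed.
Round 5: (i) [src_changed => cfg_changed]. New: cfg_changed.
Derived: compile_c (round 1), link_bin (round 3), src_changed (round 4). publish_ok never appears in any round.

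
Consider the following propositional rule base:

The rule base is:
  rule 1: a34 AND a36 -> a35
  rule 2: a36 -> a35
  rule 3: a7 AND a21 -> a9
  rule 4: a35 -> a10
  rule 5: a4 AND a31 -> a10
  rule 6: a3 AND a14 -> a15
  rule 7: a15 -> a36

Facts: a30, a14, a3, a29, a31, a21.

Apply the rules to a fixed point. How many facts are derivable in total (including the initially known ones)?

[1] rule 6 [a3 AND a14 -> a15]. ⇒ new: a15.
[2] rule 7 [a15 -> a36]. ⇒ new: a36.
[3] rule 2 [a36 -> a35]. ⇒ new: a35.
[4] rule 4 [a35 -> a10]. ⇒ new: a10.
Closure: {a10, a14, a15, a21, a29, a3, a30, a31, a35, a36} — 10 facts.

10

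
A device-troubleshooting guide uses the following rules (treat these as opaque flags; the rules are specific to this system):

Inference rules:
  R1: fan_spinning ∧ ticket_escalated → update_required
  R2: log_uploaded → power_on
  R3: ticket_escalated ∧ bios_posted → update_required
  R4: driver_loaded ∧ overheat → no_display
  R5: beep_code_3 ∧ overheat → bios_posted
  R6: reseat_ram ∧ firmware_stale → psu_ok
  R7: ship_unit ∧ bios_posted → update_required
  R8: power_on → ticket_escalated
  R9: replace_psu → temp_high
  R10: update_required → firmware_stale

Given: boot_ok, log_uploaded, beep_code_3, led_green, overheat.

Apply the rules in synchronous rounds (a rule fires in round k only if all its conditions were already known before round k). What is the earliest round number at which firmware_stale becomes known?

Round 1: R2 [log_uploaded → power_on]; R5 [beep_code_3 ∧ overheat → bios_posted]. Adds power_on, bios_posted.
Round 2: R8 [power_on → ticket_escalated]. Adds ticket_escalated.
Round 3: R3 [ticket_escalated ∧ bios_posted → update_required]. Adds update_required.
Round 4: R10 [update_required → firmware_stale]. Adds firmware_stale.
firmware_stale first appears in round 4.

4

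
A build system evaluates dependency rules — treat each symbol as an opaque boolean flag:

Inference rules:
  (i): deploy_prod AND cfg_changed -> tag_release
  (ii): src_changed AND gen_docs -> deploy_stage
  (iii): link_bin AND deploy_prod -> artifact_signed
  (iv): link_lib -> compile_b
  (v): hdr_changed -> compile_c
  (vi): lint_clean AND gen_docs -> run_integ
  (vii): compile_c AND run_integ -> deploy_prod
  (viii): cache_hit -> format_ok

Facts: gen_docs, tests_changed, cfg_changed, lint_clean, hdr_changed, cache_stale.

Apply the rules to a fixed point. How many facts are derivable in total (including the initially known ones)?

10

Round 1 — (v), (vi), derive compile_c, run_integ.
Round 2 — (vii), derive deploy_prod.
Round 3 — (i), derive tag_release.
Closure: {cache_stale, cfg_changed, compile_c, deploy_prod, gen_docs, hdr_changed, lint_clean, run_integ, tag_release, tests_changed} — 10 facts.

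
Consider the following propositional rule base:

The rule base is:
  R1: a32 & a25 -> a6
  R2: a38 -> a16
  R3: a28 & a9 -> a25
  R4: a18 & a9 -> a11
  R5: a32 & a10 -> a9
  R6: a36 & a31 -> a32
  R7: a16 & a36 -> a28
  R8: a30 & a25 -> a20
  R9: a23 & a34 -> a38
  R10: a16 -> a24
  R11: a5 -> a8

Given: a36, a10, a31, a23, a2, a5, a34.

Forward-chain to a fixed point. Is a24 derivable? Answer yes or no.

Round 1: R6 [a36 & a31 -> a32]; R9 [a23 & a34 -> a38]; R11 [a5 -> a8]. Adds a32, a38, a8.
Round 2: R2 [a38 -> a16]; R5 [a32 & a10 -> a9]. Adds a16, a9.
Round 3: R7 [a16 & a36 -> a28]; R10 [a16 -> a24]. Adds a28, a24.
Round 4: R3 [a28 & a9 -> a25]. Adds a25.
Round 5: R1 [a32 & a25 -> a6]. Adds a6.
a24 appears in round 3, so it is derivable.

yes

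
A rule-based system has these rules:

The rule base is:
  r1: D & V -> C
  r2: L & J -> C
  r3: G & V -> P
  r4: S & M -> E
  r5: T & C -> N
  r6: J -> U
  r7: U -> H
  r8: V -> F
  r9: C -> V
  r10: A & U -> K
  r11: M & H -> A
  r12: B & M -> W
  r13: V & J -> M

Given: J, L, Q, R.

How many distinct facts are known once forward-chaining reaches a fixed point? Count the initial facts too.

12

Round 1 — r2, r6, derive C, U.
Round 2 — r7, r9, derive H, V.
Round 3 — r8, r13, derive F, M.
Round 4 — r11, derive A.
Round 5 — r10, derive K.
Closure: {A, C, F, H, J, K, L, M, Q, R, U, V} — 12 facts.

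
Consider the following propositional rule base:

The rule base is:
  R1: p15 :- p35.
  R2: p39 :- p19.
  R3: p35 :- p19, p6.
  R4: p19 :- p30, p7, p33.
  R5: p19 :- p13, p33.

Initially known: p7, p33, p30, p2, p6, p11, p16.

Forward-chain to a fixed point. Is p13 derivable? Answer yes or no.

Round 1 fires R4, giving p19.
Round 2 fires R2, R3, giving p39, p35.
Round 3 fires R1, giving p15.
Fixed point reached. No rule has p13 as a consequent, and it is not given.

no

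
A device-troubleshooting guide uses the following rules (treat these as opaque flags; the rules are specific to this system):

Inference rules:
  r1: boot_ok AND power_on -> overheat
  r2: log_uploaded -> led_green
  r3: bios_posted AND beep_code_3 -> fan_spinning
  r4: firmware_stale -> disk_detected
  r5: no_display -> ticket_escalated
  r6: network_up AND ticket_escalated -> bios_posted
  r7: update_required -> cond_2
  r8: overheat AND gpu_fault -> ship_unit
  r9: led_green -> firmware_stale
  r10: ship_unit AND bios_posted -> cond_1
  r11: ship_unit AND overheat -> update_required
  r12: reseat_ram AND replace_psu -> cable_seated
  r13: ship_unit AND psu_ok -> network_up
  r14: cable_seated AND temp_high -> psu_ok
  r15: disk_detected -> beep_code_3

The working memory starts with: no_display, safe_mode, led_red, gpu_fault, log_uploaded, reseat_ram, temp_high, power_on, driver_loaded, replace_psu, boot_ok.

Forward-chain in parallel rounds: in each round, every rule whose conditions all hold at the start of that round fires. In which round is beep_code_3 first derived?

Round 1: r1 [boot_ok AND power_on -> overheat]; r2 [log_uploaded -> led_green]; r5 [no_display -> ticket_escalated]; r12 [reseat_ram AND replace_psu -> cable_seated]. New: overheat, led_green, ticket_escalated, cable_seated.
Round 2: r8 [overheat AND gpu_fault -> ship_unit]; r9 [led_green -> firmware_stale]; r14 [cable_seated AND temp_high -> psu_ok]. New: ship_unit, firmware_stale, psu_ok.
Round 3: r4 [firmware_stale -> disk_detected]; r11 [ship_unit AND overheat -> update_required]; r13 [ship_unit AND psu_ok -> network_up]. New: disk_detected, update_required, network_up.
Round 4: r6 [network_up AND ticket_escalated -> bios_posted]; r7 [update_required -> cond_2]; r15 [disk_detected -> beep_code_3]. New: bios_posted, cond_2, beep_code_3.
beep_code_3 first appears in round 4.

4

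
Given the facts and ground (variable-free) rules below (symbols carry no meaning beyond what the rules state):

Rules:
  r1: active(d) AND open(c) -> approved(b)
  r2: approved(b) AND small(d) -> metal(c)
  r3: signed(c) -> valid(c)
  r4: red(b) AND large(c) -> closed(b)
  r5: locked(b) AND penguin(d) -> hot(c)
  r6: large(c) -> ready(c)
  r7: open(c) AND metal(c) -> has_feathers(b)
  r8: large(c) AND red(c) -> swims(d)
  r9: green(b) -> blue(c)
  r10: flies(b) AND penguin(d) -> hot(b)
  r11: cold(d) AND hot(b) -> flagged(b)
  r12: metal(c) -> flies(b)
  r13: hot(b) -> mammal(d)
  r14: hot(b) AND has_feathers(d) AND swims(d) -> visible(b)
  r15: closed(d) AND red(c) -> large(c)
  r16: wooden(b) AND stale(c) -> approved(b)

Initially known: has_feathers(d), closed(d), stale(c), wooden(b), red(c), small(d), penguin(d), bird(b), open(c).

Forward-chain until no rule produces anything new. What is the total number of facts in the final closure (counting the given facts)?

19

Round 1: r15 [closed(d) AND red(c) -> large(c)]; r16 [wooden(b) AND stale(c) -> approved(b)]. New: large(c), approved(b).
Round 2: r2 [approved(b) AND small(d) -> metal(c)]; r6 [large(c) -> ready(c)]; r8 [large(c) AND red(c) -> swims(d)]. New: metal(c), ready(c), swims(d).
Round 3: r7 [open(c) AND metal(c) -> has_feathers(b)]; r12 [metal(c) -> flies(b)]. New: has_feathers(b), flies(b).
Round 4: r10 [flies(b) AND penguin(d) -> hot(b)]. New: hot(b).
Round 5: r13 [hot(b) -> mammal(d)]; r14 [hot(b) AND has_feathers(d) AND swims(d) -> visible(b)]. New: mammal(d), visible(b).
Closure: {approved(b), bird(b), closed(d), flies(b), has_feathers(b), has_feathers(d), hot(b), large(c), mammal(d), metal(c), open(c), penguin(d), ready(c), red(c), small(d), stale(c), swims(d), visible(b), wooden(b)} — 19 facts.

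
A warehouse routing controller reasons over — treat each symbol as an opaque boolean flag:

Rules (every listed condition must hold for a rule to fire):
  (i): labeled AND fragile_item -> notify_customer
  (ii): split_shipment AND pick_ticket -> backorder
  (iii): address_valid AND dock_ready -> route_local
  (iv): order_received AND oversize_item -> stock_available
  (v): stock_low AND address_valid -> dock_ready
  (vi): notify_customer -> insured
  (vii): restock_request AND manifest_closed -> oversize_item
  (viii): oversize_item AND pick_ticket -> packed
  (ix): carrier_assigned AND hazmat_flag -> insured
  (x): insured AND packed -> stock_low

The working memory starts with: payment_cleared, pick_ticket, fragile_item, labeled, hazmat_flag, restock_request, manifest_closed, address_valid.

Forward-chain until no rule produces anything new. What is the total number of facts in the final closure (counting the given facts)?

Round 1 fires (i), (vii), giving notify_customer, oversize_item.
Round 2 fires (vi), (viii), giving insured, packed.
Round 3 fires (x), giving stock_low.
Round 4 fires (v), giving dock_ready.
Round 5 fires (iii), giving route_local.
Closure: {address_valid, dock_ready, fragile_item, hazmat_flag, insured, labeled, manifest_closed, notify_customer, oversize_item, packed, payment_cleared, pick_ticket, restock_request, route_local, stock_low} — 15 facts.

15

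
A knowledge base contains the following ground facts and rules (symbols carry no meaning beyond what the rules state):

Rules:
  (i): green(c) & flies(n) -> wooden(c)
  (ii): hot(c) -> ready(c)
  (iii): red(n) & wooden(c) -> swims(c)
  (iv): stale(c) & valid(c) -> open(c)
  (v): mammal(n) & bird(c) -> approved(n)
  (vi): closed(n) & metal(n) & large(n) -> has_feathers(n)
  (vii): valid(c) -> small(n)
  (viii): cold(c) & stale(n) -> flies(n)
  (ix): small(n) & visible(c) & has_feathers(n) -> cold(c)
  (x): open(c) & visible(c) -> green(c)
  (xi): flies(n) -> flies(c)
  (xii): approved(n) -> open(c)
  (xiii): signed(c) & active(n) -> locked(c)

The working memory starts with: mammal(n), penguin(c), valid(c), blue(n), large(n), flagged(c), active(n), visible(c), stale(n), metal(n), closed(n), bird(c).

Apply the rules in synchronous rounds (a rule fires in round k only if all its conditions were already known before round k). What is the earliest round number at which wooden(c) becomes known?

Round 1 fires (v), (vi), (vii), giving approved(n), has_feathers(n), small(n).
Round 2 fires (ix), (xii), giving cold(c), open(c).
Round 3 fires (viii), (x), giving flies(n), green(c).
Round 4 fires (i), (xi), giving wooden(c), flies(c).
wooden(c) first appears in round 4.

4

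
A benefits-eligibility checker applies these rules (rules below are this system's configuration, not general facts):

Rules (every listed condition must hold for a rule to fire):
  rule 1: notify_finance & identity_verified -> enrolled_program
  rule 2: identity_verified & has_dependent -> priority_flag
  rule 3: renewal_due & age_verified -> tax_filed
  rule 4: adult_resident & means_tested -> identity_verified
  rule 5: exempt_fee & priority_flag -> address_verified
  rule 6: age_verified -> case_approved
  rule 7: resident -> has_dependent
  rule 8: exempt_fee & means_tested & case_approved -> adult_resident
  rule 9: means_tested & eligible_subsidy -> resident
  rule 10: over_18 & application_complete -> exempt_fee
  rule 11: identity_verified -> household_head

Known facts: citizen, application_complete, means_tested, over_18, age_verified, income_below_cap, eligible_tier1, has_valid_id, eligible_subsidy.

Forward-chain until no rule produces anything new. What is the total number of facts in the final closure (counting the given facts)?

[1] rule 6 [age_verified -> case_approved]; rule 9 [means_tested & eligible_subsidy -> resident]; rule 10 [over_18 & application_complete -> exempt_fee]. ⇒ new: case_approved, resident, exempt_fee.
[2] rule 7 [resident -> has_dependent]; rule 8 [exempt_fee & means_tested & case_approved -> adult_resident]. ⇒ new: has_dependent, adult_resident.
[3] rule 4 [adult_resident & means_tested -> identity_verified]. ⇒ new: identity_verified.
[4] rule 2 [identity_verified & has_dependent -> priority_flag]; rule 11 [identity_verified -> household_head]. ⇒ new: priority_flag, household_head.
[5] rule 5 [exempt_fee & priority_flag -> address_verified]. ⇒ new: address_verified.
Closure: {address_verified, adult_resident, age_verified, application_complete, case_approved, citizen, eligible_subsidy, eligible_tier1, exempt_fee, has_dependent, has_valid_id, household_head, identity_verified, income_below_cap, means_tested, over_18, priority_flag, resident} — 18 facts.

18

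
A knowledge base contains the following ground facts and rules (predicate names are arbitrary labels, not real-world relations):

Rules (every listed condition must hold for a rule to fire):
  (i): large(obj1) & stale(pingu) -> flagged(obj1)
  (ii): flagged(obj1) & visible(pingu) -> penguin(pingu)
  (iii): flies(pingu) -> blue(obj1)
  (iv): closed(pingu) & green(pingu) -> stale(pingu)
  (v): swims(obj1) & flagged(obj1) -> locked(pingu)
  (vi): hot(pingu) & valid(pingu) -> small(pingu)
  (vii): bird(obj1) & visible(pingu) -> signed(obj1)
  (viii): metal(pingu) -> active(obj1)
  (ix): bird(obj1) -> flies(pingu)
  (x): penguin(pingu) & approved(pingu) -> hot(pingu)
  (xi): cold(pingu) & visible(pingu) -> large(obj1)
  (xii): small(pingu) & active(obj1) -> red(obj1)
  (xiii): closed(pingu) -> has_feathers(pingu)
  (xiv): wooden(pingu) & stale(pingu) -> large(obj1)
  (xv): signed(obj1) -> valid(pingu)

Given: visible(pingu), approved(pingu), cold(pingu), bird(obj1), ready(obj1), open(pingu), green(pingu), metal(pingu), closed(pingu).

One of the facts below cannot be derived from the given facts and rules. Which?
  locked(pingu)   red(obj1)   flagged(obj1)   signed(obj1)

[1] (iv) [closed(pingu) & green(pingu) -> stale(pingu)]; (vii) [bird(obj1) & visible(pingu) -> signed(obj1)]; (viii) [metal(pingu) -> active(obj1)]; (ix) [bird(obj1) -> flies(pingu)]; (xi) [cold(pingu) & visible(pingu) -> large(obj1)]; (xiii) [closed(pingu) -> has_feathers(pingu)]. ⇒ new: stale(pingu), signed(obj1), active(obj1), flies(pingu), large(obj1), has_feathers(pingu).
[2] (i) [large(obj1) & stale(pingu) -> flagged(obj1)]; (iii) [flies(pingu) -> blue(obj1)]; (xv) [signed(obj1) -> valid(pingu)]. ⇒ new: flagged(obj1), blue(obj1), valid(pingu).
[3] (ii) [flagged(obj1) & visible(pingu) -> penguin(pingu)]. ⇒ new: penguin(pingu).
[4] (x) [penguin(pingu) & approved(pingu) -> hot(pingu)]. ⇒ new: hot(pingu).
[5] (vi) [hot(pingu) & valid(pingu) -> small(pingu)]. ⇒ new: small(pingu).
[6] (xii) [small(pingu) & active(obj1) -> red(obj1)]. ⇒ new: red(obj1).
Derived: flagged(obj1) (round 2), red(obj1) (round 6), signed(obj1) (round 1). locked(pingu) never appears in any round.

locked(pingu)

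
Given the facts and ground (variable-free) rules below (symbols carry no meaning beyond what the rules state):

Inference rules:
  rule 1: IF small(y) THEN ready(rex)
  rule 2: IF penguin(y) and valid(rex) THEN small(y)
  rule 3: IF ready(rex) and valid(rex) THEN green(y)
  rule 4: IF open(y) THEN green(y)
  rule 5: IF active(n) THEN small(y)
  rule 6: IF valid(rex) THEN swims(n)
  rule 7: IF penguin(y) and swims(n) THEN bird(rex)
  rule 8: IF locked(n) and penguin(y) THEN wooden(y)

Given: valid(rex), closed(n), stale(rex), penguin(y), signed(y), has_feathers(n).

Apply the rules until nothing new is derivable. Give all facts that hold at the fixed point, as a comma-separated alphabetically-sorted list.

bird(rex), closed(n), green(y), has_feathers(n), penguin(y), ready(rex), signed(y), small(y), stale(rex), swims(n), valid(rex)

Round 1: rule 2 [IF penguin(y) and valid(rex) THEN small(y)]; rule 6 [IF valid(rex) THEN swims(n)]. New: small(y), swims(n).
Round 2: rule 1 [IF small(y) THEN ready(rex)]; rule 7 [IF penguin(y) and swims(n) THEN bird(rex)]. New: ready(rex), bird(rex).
Round 3: rule 3 [IF ready(rex) and valid(rex) THEN green(y)]. New: green(y).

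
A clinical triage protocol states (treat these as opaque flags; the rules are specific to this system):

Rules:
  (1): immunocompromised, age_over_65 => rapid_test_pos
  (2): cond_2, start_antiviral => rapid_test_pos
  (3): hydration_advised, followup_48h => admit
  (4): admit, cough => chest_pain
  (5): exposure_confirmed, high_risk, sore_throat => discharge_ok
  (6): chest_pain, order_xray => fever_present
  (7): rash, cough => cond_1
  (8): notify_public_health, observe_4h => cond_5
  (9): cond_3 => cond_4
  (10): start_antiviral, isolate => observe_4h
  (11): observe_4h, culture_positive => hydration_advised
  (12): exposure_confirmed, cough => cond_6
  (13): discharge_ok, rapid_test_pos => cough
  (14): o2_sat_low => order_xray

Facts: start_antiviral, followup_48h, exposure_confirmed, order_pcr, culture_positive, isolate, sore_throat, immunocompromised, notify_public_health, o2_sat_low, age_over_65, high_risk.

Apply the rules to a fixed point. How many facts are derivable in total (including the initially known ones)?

Round 1: (1) [immunocompromised, age_over_65 => rapid_test_pos]; (5) [exposure_confirmed, high_risk, sore_throat => discharge_ok]; (10) [start_antiviral, isolate => observe_4h]; (14) [o2_sat_low => order_xray]. Adds rapid_test_pos, discharge_ok, observe_4h, order_xray.
Round 2: (8) [notify_public_health, observe_4h => cond_5]; (11) [observe_4h, culture_positive => hydration_advised]; (13) [discharge_ok, rapid_test_pos => cough]. Adds cond_5, hydration_advised, cough.
Round 3: (3) [hydration_advised, followup_48h => admit]; (12) [exposure_confirmed, cough => cond_6]. Adds admit, cond_6.
Round 4: (4) [admit, cough => chest_pain]. Adds chest_pain.
Round 5: (6) [chest_pain, order_xray => fever_present]. Adds fever_present.
Closure: {admit, age_over_65, chest_pain, cond_5, cond_6, cough, culture_positive, discharge_ok, exposure_confirmed, fever_present, followup_48h, high_risk, hydration_advised, immunocompromised, isolate, notify_public_health, o2_sat_low, observe_4h, order_pcr, order_xray, rapid_test_pos, sore_throat, start_antiviral} — 23 facts.

23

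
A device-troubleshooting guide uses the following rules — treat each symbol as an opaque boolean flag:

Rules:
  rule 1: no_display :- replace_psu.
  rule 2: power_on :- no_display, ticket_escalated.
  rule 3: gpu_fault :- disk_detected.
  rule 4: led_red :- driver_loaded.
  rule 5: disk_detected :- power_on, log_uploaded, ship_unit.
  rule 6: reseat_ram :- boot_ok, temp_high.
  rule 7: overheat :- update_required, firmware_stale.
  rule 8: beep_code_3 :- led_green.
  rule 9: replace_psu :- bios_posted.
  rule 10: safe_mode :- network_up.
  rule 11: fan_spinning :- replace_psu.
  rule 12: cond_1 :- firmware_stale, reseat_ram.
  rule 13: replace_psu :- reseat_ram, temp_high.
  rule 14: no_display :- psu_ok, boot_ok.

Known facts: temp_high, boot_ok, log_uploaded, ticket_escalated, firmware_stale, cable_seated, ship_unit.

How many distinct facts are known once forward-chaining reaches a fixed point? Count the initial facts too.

15

Round 1 fires rule 6, giving reseat_ram.
Round 2 fires rule 12, rule 13, giving cond_1, replace_psu.
Round 3 fires rule 1, rule 11, giving no_display, fan_spinning.
Round 4 fires rule 2, giving power_on.
Round 5 fires rule 5, giving disk_detected.
Round 6 fires rule 3, giving gpu_fault.
Closure: {boot_ok, cable_seated, cond_1, disk_detected, fan_spinning, firmware_stale, gpu_fault, log_uploaded, no_display, power_on, replace_psu, reseat_ram, ship_unit, temp_high, ticket_escalated} — 15 facts.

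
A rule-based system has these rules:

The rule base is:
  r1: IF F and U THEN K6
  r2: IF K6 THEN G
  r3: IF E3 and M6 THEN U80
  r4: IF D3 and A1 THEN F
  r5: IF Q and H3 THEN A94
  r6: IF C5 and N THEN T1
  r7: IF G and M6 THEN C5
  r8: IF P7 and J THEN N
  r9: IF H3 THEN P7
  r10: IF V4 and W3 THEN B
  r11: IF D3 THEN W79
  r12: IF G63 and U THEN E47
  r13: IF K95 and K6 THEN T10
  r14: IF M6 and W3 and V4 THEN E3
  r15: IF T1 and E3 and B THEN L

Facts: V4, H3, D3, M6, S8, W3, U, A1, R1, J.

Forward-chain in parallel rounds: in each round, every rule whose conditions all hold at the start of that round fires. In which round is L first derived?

Round 1 fires r4, r9, r10, r11, r14, giving F, P7, B, W79, E3.
Round 2 fires r1, r3, r8, giving K6, U80, N.
Round 3 fires r2, giving G.
Round 4 fires r7, giving C5.
Round 5 fires r6, giving T1.
Round 6 fires r15, giving L.
L first appears in round 6.

6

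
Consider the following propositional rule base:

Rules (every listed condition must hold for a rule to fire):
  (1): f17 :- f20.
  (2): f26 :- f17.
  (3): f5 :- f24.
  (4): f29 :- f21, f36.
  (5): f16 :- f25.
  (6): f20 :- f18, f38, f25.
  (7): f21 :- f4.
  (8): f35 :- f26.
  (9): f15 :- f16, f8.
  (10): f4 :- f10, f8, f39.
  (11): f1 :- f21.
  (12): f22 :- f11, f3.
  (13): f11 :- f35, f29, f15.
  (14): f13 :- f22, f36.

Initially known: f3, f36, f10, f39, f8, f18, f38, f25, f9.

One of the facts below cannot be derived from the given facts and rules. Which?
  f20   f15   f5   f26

[1] (5) [f16 :- f25.]; (6) [f20 :- f18, f38, f25.]; (10) [f4 :- f10, f8, f39.]. ⇒ new: f16, f20, f4.
[2] (1) [f17 :- f20.]; (7) [f21 :- f4.]; (9) [f15 :- f16, f8.]. ⇒ new: f17, f21, f15.
[3] (2) [f26 :- f17.]; (4) [f29 :- f21, f36.]; (11) [f1 :- f21.]. ⇒ new: f26, f29, f1.
[4] (8) [f35 :- f26.]. ⇒ new: f35.
[5] (13) [f11 :- f35, f29, f15.]. ⇒ new: f11.
[6] (12) [f22 :- f11, f3.]. ⇒ new: f22.
[7] (14) [f13 :- f22, f36.]. ⇒ new: f13.
Derived: f26 (round 3), f20 (round 1), f15 (round 2). f5 never appears in any round.

f5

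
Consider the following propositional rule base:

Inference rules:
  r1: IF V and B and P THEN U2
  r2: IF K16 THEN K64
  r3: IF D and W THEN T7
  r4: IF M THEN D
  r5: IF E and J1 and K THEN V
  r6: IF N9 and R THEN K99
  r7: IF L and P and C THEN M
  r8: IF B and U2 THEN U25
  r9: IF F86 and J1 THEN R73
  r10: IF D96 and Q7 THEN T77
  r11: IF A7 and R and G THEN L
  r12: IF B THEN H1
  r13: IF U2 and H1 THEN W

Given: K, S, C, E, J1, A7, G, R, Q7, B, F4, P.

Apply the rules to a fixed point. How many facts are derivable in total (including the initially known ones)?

21

Round 1: r5 [IF E and J1 and K THEN V]; r11 [IF A7 and R and G THEN L]; r12 [IF B THEN H1]. Adds V, L, H1.
Round 2: r1 [IF V and B and P THEN U2]; r7 [IF L and P and C THEN M]. Adds U2, M.
Round 3: r4 [IF M THEN D]; r8 [IF B and U2 THEN U25]; r13 [IF U2 and H1 THEN W]. Adds D, U25, W.
Round 4: r3 [IF D and W THEN T7]. Adds T7.
Closure: {A7, B, C, D, E, F4, G, H1, J1, K, L, M, P, Q7, R, S, T7, U2, U25, V, W} — 21 facts.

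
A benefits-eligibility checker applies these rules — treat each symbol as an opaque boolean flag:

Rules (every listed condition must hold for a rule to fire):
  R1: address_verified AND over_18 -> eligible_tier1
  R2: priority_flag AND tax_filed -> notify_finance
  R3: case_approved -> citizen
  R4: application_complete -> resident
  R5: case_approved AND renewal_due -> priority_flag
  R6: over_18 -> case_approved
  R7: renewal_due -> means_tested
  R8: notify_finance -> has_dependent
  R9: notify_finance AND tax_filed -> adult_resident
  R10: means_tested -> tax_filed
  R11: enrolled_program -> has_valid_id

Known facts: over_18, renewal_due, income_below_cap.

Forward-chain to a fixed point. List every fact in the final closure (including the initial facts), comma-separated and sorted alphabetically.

adult_resident, case_approved, citizen, has_dependent, income_below_cap, means_tested, notify_finance, over_18, priority_flag, renewal_due, tax_filed

Round 1: R6 [over_18 -> case_approved]; R7 [renewal_due -> means_tested]. Adds case_approved, means_tested.
Round 2: R3 [case_approved -> citizen]; R5 [case_approved AND renewal_due -> priority_flag]; R10 [means_tested -> tax_filed]. Adds citizen, priority_flag, tax_filed.
Round 3: R2 [priority_flag AND tax_filed -> notify_finance]. Adds notify_finance.
Round 4: R8 [notify_finance -> has_dependent]; R9 [notify_finance AND tax_filed -> adult_resident]. Adds has_dependent, adult_resident.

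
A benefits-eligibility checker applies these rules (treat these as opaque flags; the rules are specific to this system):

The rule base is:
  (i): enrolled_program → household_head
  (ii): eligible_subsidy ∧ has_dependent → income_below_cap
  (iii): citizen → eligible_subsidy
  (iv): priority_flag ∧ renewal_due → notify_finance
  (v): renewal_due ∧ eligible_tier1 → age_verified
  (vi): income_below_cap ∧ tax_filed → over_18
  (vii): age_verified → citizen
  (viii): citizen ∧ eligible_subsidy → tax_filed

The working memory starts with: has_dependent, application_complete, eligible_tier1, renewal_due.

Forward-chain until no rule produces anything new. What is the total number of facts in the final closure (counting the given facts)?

Round 1 fires (v), giving age_verified.
Round 2 fires (vii), giving citizen.
Round 3 fires (iii), giving eligible_subsidy.
Round 4 fires (ii), (viii), giving income_below_cap, tax_filed.
Round 5 fires (vi), giving over_18.
Closure: {age_verified, application_complete, citizen, eligible_subsidy, eligible_tier1, has_dependent, income_below_cap, over_18, renewal_due, tax_filed} — 10 facts.

10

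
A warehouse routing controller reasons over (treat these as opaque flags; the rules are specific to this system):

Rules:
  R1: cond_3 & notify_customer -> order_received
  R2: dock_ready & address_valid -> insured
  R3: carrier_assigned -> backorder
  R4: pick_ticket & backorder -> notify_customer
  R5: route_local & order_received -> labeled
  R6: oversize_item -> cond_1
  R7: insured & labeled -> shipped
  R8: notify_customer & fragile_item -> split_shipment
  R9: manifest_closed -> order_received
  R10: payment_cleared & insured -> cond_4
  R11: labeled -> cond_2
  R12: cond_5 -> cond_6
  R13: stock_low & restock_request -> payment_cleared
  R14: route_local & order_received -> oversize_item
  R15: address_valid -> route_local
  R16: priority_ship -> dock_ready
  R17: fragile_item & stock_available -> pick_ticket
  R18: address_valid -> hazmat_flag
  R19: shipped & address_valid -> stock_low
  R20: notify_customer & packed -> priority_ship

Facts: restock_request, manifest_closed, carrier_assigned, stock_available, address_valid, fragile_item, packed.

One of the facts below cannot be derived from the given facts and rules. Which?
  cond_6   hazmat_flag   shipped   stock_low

cond_6

[1] R3 [carrier_assigned -> backorder]; R9 [manifest_closed -> order_received]; R15 [address_valid -> route_local]; R17 [fragile_item & stock_available -> pick_ticket]; R18 [address_valid -> hazmat_flag]. ⇒ new: backorder, order_received, route_local, pick_ticket, hazmat_flag.
[2] R4 [pick_ticket & backorder -> notify_customer]; R5 [route_local & order_received -> labeled]; R14 [route_local & order_received -> oversize_item]. ⇒ new: notify_customer, labeled, oversize_item.
[3] R6 [oversize_item -> cond_1]; R8 [notify_customer & fragile_item -> split_shipment]; R11 [labeled -> cond_2]; R20 [notify_customer & packed -> priority_ship]. ⇒ new: cond_1, split_shipment, cond_2, priority_ship.
[4] R16 [priority_ship -> dock_ready]. ⇒ new: dock_ready.
[5] R2 [dock_ready & address_valid -> insured]. ⇒ new: insured.
[6] R7 [insured & labeled -> shipped]. ⇒ new: shipped.
[7] R19 [shipped & address_valid -> stock_low]. ⇒ new: stock_low.
[8] R13 [stock_low & restock_request -> payment_cleared]. ⇒ new: payment_cleared.
[9] R10 [payment_cleared & insured -> cond_4]. ⇒ new: cond_4.
Derived: hazmat_flag (round 1), stock_low (round 7), shipped (round 6). cond_6 never appears in any round.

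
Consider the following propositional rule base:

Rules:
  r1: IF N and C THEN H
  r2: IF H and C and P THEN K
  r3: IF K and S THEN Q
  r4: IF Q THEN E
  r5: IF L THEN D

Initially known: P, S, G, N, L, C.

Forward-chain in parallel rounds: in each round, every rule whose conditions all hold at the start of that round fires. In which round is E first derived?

Round 1 — r1, r5, derive H, D.
Round 2 — r2, derive K.
Round 3 — r3, derive Q.
Round 4 — r4, derive E.
E first appears in round 4.

4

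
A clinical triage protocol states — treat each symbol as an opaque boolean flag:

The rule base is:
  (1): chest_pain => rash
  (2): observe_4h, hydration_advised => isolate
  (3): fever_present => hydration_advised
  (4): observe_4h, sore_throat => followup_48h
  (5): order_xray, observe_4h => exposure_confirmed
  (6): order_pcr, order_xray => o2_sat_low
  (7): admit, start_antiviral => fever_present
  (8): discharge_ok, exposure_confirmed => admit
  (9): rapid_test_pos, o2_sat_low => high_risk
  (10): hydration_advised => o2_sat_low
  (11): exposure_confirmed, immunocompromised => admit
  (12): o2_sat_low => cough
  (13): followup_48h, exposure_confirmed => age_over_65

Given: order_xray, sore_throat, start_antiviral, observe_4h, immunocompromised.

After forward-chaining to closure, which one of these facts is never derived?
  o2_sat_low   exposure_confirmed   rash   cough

Round 1: (4) [observe_4h, sore_throat => followup_48h]; (5) [order_xray, observe_4h => exposure_confirmed]. New: followup_48h, exposure_confirmed.
Round 2: (11) [exposure_confirmed, immunocompromised => admit]; (13) [followup_48h, exposure_confirmed => age_over_65]. New: admit, age_over_65.
Round 3: (7) [admit, start_antiviral => fever_present]. New: fever_present.
Round 4: (3) [fever_present => hydration_advised]. New: hydration_advised.
Round 5: (2) [observe_4h, hydration_advised => isolate]; (10) [hydration_advised => o2_sat_low]. New: isolate, o2_sat_low.
Round 6: (12) [o2_sat_low => cough]. New: cough.
Derived: cough (round 6), o2_sat_low (round 5), exposure_confirmed (round 1). rash never appears in any round.

rash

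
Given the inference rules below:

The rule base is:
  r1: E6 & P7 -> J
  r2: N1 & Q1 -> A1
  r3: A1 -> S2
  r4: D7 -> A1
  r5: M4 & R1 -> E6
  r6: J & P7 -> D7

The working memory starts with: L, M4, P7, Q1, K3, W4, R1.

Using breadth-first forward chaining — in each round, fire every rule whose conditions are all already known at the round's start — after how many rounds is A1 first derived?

4

Round 1: r5 [M4 & R1 -> E6]. Adds E6.
Round 2: r1 [E6 & P7 -> J]. Adds J.
Round 3: r6 [J & P7 -> D7]. Adds D7.
Round 4: r4 [D7 -> A1]. Adds A1.
A1 first appears in round 4.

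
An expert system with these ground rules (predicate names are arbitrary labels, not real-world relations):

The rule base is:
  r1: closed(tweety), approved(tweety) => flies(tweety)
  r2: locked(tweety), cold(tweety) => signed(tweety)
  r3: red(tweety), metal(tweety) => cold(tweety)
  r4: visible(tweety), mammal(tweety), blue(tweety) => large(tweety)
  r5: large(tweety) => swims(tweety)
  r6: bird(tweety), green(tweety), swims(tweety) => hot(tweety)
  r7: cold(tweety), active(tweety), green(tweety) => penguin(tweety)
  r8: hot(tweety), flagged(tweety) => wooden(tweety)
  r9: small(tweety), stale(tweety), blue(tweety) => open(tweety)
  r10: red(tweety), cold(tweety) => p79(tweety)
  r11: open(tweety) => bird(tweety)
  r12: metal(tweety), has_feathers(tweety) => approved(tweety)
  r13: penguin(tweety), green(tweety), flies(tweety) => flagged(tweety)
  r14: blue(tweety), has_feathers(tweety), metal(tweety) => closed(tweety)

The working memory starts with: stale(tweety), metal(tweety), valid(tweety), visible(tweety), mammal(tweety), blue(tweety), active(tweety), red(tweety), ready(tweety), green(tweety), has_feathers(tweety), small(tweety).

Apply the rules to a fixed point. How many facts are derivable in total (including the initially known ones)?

25

Round 1: r3 [red(tweety), metal(tweety) => cold(tweety)]; r4 [visible(tweety), mammal(tweety), blue(tweety) => large(tweety)]; r9 [small(tweety), stale(tweety), blue(tweety) => open(tweety)]; r12 [metal(tweety), has_feathers(tweety) => approved(tweety)]; r14 [blue(tweety), has_feathers(tweety), metal(tweety) => closed(tweety)]. Adds cold(tweety), large(tweety), open(tweety), approved(tweety), closed(tweety).
Round 2: r1 [closed(tweety), approved(tweety) => flies(tweety)]; r5 [large(tweety) => swims(tweety)]; r7 [cold(tweety), active(tweety), green(tweety) => penguin(tweety)]; r10 [red(tweety), cold(tweety) => p79(tweety)]; r11 [open(tweety) => bird(tweety)]. Adds flies(tweety), swims(tweety), penguin(tweety), p79(tweety), bird(tweety).
Round 3: r6 [bird(tweety), green(tweety), swims(tweety) => hot(tweety)]; r13 [penguin(tweety), green(tweety), flies(tweety) => flagged(tweety)]. Adds hot(tweety), flagged(tweety).
Round 4: r8 [hot(tweety), flagged(tweety) => wooden(tweety)]. Adds wooden(tweety).
Closure: {active(tweety), approved(tweety), bird(tweety), blue(tweety), closed(tweety), cold(tweety), flagged(tweety), flies(tweety), green(tweety), has_feathers(tweety), hot(tweety), large(tweety), mammal(tweety), metal(tweety), open(tweety), p79(tweety), penguin(tweety), ready(tweety), red(tweety), small(tweety), stale(tweety), swims(tweety), valid(tweety), visible(tweety), wooden(tweety)} — 25 facts.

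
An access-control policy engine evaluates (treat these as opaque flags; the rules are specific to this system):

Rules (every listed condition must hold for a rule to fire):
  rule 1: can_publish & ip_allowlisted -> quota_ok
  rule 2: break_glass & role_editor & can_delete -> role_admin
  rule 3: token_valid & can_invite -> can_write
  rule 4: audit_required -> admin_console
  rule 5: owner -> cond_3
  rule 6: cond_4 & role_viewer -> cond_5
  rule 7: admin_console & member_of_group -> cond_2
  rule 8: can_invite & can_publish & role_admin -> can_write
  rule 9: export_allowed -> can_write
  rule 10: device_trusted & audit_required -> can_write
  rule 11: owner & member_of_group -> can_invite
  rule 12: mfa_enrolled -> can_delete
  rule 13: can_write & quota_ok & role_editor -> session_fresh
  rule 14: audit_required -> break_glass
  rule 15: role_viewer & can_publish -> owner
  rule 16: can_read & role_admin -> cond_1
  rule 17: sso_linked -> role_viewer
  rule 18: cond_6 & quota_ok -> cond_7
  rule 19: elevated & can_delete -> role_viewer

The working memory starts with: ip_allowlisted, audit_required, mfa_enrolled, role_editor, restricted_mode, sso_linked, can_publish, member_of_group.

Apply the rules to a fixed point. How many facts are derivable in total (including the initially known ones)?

Round 1 — rule 1, rule 4, rule 12, rule 14, rule 17, derive quota_ok, admin_console, can_delete, break_glass, role_viewer.
Round 2 — rule 2, rule 7, rule 15, derive role_admin, cond_2, owner.
Round 3 — rule 5, rule 11, derive cond_3, can_invite.
Round 4 — rule 8, derive can_write.
Round 5 — rule 13, derive session_fresh.
Closure: {admin_console, audit_required, break_glass, can_delete, can_invite, can_publish, can_write, cond_2, cond_3, ip_allowlisted, member_of_group, mfa_enrolled, owner, quota_ok, restricted_mode, role_admin, role_editor, role_viewer, session_fresh, sso_linked} — 20 facts.

20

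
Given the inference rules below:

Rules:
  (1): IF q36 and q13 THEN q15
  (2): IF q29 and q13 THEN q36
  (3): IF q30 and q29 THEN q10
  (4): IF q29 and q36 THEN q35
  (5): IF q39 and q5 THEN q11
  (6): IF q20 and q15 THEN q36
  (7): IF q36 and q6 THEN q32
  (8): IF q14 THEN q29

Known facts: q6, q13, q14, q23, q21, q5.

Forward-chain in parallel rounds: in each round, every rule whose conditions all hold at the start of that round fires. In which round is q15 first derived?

Round 1: (8) [IF q14 THEN q29]. New: q29.
Round 2: (2) [IF q29 and q13 THEN q36]. New: q36.
Round 3: (1) [IF q36 and q13 THEN q15]; (4) [IF q29 and q36 THEN q35]; (7) [IF q36 and q6 THEN q32]. New: q15, q35, q32.
q15 first appears in round 3.

3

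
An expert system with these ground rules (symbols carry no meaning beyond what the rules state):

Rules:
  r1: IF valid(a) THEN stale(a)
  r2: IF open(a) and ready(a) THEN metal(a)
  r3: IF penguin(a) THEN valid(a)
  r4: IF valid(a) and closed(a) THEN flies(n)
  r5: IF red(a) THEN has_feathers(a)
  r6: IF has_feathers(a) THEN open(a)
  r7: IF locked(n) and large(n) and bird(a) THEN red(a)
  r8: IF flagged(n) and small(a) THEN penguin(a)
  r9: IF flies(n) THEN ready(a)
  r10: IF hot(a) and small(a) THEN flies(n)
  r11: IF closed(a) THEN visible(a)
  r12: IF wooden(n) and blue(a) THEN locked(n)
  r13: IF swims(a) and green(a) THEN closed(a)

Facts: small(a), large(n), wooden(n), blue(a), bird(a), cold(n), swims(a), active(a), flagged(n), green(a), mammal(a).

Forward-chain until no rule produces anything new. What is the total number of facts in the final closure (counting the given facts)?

23

Round 1: r8 [IF flagged(n) and small(a) THEN penguin(a)]; r12 [IF wooden(n) and blue(a) THEN locked(n)]; r13 [IF swims(a) and green(a) THEN closed(a)]. New: penguin(a), locked(n), closed(a).
Round 2: r3 [IF penguin(a) THEN valid(a)]; r7 [IF locked(n) and large(n) and bird(a) THEN red(a)]; r11 [IF closed(a) THEN visible(a)]. New: valid(a), red(a), visible(a).
Round 3: r1 [IF valid(a) THEN stale(a)]; r4 [IF valid(a) and closed(a) THEN flies(n)]; r5 [IF red(a) THEN has_feathers(a)]. New: stale(a), flies(n), has_feathers(a).
Round 4: r6 [IF has_feathers(a) THEN open(a)]; r9 [IF flies(n) THEN ready(a)]. New: open(a), ready(a).
Round 5: r2 [IF open(a) and ready(a) THEN metal(a)]. New: metal(a).
Closure: {active(a), bird(a), blue(a), closed(a), cold(n), flagged(n), flies(n), green(a), has_feathers(a), large(n), locked(n), mammal(a), metal(a), open(a), penguin(a), ready(a), red(a), small(a), stale(a), swims(a), valid(a), visible(a), wooden(n)} — 23 facts.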